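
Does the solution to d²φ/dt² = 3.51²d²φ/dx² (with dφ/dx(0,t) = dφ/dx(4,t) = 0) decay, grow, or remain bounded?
φ oscillates about a mean that drifts linearly in t (generically unbounded; no decay). There is no damping, so the nonconstant modes persist as standing waves (energy conserved, no decay). But with Neumann conditions at both ends the constant mode has eigenvalue 0: the spatial mean M(t) of φ satisfies M'' = 0, so M(t) = M(0) + M'(0)·t. Unless the initial velocity has zero mean (∫φ_t(x,0)dx = 0), the solution grows linearly in t (unbounded, though not exponentially); if it does have zero mean, the solution stays bounded and simply oscillates.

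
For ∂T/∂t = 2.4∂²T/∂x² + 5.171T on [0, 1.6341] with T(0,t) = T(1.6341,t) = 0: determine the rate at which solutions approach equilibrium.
Eigenvalues: λₙ = 2.4n²π²/1.6341² - 5.171.
First three modes:
  n=1: λ₁ = 2.4π²/1.6341² - 5.171 ≈ 3.7
  n=2: λ₂ = 9.6π²/1.6341² - 5.171 ≈ 30.311
  n=3: λ₃ = 21.6π²/1.6341² - 5.171 ≈ 74.665
Since 2.4π²/1.6341² ≈ 8.871 > 5.171, all λₙ > 0.
The n=1 mode decays slowest → dominates as t → ∞.
Asymptotic: T ~ c₁ sin(πx/1.6341) e^{-λ₁t} with decay rate λ₁ ≈ 3.7.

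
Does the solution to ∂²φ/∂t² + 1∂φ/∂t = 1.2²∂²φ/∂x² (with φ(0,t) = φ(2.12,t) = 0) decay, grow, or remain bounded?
φ → 0. Damping (γ=1) dissipates energy; oscillations decay exponentially.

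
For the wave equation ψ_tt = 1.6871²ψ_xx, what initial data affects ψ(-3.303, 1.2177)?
Domain of dependence: [-5.35738167, -1.24861833]. Signals travel at speed 1.6871, so data within |x - -3.303| ≤ 1.6871·1.2177 = 2.05438167 can reach the point.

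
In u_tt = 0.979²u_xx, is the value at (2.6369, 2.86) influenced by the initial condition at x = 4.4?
Yes. The domain of dependence is [-0.16304, 5.43684], and 4.4 ∈ [-0.16304, 5.43684].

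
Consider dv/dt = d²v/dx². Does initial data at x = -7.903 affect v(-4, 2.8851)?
Yes, for any finite x. The heat equation has infinite propagation speed, so all initial data affects all points at any t > 0.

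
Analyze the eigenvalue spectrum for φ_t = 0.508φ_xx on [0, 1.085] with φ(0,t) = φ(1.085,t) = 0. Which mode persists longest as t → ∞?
Eigenvalues: λₙ = 0.508n²π²/1.085².
First three modes:
  n=1: λ₁ = 0.508π²/1.085² ≈ 4.259
  n=2: λ₂ = 2.032π²/1.085² ≈ 17.036 (4× faster decay)
  n=3: λ₃ = 4.572π²/1.085² ≈ 38.331 (9× faster decay)
As t → ∞, higher modes decay exponentially faster. The n=1 mode dominates: φ ~ c₁ sin(πx/1.085) e^{-λ₁t}.
Decay rate: λ₁ = 0.508π²/1.085² ≈ 4.259.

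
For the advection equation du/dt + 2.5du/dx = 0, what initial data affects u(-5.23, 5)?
A single point: x = -17.73. The characteristic through (-5.23, 5) is x - 2.5t = const, so x = -5.23 - 2.5·5 = -17.73.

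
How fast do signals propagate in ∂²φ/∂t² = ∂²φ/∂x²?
Speed = 1. Information travels along characteristics x = x₀ ± 1t.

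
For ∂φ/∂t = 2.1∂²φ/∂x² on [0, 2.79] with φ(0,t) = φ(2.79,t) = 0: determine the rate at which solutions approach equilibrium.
Eigenvalues: λₙ = 2.1n²π²/2.79².
First three modes:
  n=1: λ₁ = 2.1π²/2.79² ≈ 2.663
  n=2: λ₂ = 8.4π²/2.79² ≈ 10.651 (4× faster decay)
  n=3: λ₃ = 18.9π²/2.79² ≈ 23.964 (9× faster decay)
As t → ∞, higher modes decay exponentially faster. The n=1 mode dominates: φ ~ c₁ sin(πx/2.79) e^{-λ₁t}.
Decay rate: λ₁ = 2.1π²/2.79² ≈ 2.663.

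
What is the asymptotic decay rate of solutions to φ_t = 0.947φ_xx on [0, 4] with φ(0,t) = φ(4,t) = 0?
Eigenvalues: λₙ = 0.947n²π²/4².
First three modes:
  n=1: λ₁ = 0.947π²/4² ≈ 0.584
  n=2: λ₂ = 3.788π²/4² ≈ 2.337 (4× faster decay)
  n=3: λ₃ = 8.523π²/4² ≈ 5.257 (9× faster decay)
As t → ∞, higher modes decay exponentially faster. The n=1 mode dominates: φ ~ c₁ sin(πx/4) e^{-λ₁t}.
Decay rate: λ₁ = 0.947π²/4² ≈ 0.584.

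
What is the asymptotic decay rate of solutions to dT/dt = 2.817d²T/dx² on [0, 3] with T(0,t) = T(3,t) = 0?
Eigenvalues: λₙ = 2.817n²π²/3².
First three modes:
  n=1: λ₁ = 2.817π²/3² ≈ 3.089
  n=2: λ₂ = 11.268π²/3² ≈ 12.357 (4× faster decay)
  n=3: λ₃ = 25.353π²/3² ≈ 27.803 (9× faster decay)
As t → ∞, higher modes decay exponentially faster. The n=1 mode dominates: T ~ c₁ sin(πx/3) e^{-λ₁t}.
Decay rate: λ₁ = 2.817π²/3² ≈ 3.089.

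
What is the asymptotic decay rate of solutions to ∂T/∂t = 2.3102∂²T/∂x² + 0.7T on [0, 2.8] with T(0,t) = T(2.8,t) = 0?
Eigenvalues: λₙ = 2.3102n²π²/2.8² - 0.7.
First three modes:
  n=1: λ₁ = 2.3102π²/2.8² - 0.7 ≈ 2.208
  n=2: λ₂ = 9.2408π²/2.8² - 0.7 ≈ 10.933
  n=3: λ₃ = 20.7918π²/2.8² - 0.7 ≈ 25.474
Since 2.3102π²/2.8² ≈ 2.908 > 0.7, all λₙ > 0.
The n=1 mode decays slowest → dominates as t → ∞.
Asymptotic: T ~ c₁ sin(πx/2.8) e^{-λ₁t} with decay rate λ₁ ≈ 2.208.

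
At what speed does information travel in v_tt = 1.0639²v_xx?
Speed = 1.0639. Information travels along characteristics x = x₀ ± 1.0639t.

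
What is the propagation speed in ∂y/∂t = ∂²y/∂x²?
Infinite. The heat equation is parabolic, not hyperbolic, so disturbances propagate instantly.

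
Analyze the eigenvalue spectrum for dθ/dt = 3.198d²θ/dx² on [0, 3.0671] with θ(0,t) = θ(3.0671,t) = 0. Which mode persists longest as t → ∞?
Eigenvalues: λₙ = 3.198n²π²/3.0671².
First three modes:
  n=1: λ₁ = 3.198π²/3.0671² ≈ 3.355
  n=2: λ₂ = 12.792π²/3.0671² ≈ 13.421 (4× faster decay)
  n=3: λ₃ = 28.782π²/3.0671² ≈ 30.197 (9× faster decay)
As t → ∞, higher modes decay exponentially faster. The n=1 mode dominates: θ ~ c₁ sin(πx/3.0671) e^{-λ₁t}.
Decay rate: λ₁ = 3.198π²/3.0671² ≈ 3.355.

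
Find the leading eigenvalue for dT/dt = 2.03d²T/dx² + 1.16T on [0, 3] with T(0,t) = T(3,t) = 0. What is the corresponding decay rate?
Eigenvalues: λₙ = 2.03n²π²/3² - 1.16.
First three modes:
  n=1: λ₁ = 2.03π²/3² - 1.16 ≈ 1.066
  n=2: λ₂ = 8.12π²/3² - 1.16 ≈ 7.745
  n=3: λ₃ = 18.27π²/3² - 1.16 ≈ 18.875
Since 2.03π²/3² ≈ 2.226 > 1.16, all λₙ > 0.
The n=1 mode decays slowest → dominates as t → ∞.
Asymptotic: T ~ c₁ sin(πx/3) e^{-λ₁t} with decay rate λ₁ ≈ 1.066.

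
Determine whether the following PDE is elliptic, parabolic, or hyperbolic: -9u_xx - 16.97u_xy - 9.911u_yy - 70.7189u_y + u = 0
Coefficients: A = -9, B = -16.97, C = -9.911. B² - 4AC = -68.8151, which is negative, so the equation is elliptic.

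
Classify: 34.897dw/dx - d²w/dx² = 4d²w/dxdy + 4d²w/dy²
Rewriting in standard form: -d²w/dx² - 4d²w/dxdy - 4d²w/dy² + 34.897dw/dx = 0. Parabolic (discriminant = 0).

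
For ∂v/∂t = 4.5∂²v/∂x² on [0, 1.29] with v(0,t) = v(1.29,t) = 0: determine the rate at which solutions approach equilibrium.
Eigenvalues: λₙ = 4.5n²π²/1.29².
First three modes:
  n=1: λ₁ = 4.5π²/1.29² ≈ 26.689
  n=2: λ₂ = 18π²/1.29² ≈ 106.756 (4× faster decay)
  n=3: λ₃ = 40.5π²/1.29² ≈ 240.201 (9× faster decay)
As t → ∞, higher modes decay exponentially faster. The n=1 mode dominates: v ~ c₁ sin(πx/1.29) e^{-λ₁t}.
Decay rate: λ₁ = 4.5π²/1.29² ≈ 26.689.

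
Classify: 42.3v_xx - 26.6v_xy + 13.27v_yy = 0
Elliptic (discriminant = -1537.724).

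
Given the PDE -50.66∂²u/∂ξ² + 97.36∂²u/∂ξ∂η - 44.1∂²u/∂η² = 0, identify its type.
The second-order coefficients are A = -50.66, B = 97.36, C = -44.1. Since B² - 4AC = 542.5456 > 0, this is a hyperbolic PDE.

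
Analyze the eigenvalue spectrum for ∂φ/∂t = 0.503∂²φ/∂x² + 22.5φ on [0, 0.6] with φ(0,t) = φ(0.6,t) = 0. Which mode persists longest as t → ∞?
Eigenvalues: λₙ = 0.503n²π²/0.6² - 22.5.
First three modes:
  n=1: λ₁ = 0.503π²/0.6² - 22.5 ≈ -8.71
  n=2: λ₂ = 2.012π²/0.6² - 22.5 ≈ 32.66
  n=3: λ₃ = 4.527π²/0.6² - 22.5 ≈ 101.61
Since 0.503π²/0.6² ≈ 13.79 < 22.5, λ₁ < 0.
The n=1 mode grows fastest (−λₙ is largest for n=1) → dominates.
Asymptotic: φ ~ c₁ sin(πx/0.6) e^{8.71t} (exponential growth at rate −λ₁ ≈ 8.71).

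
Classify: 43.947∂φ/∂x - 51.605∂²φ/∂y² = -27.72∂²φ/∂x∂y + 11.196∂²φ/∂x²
Rewriting in standard form: -11.196∂²φ/∂x² + 27.72∂²φ/∂x∂y - 51.605∂²φ/∂y² + 43.947∂φ/∂x = 0. Elliptic (discriminant = -1542.67992).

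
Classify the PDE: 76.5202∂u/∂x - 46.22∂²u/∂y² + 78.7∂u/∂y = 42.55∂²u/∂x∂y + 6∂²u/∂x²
Rewriting in standard form: -6∂²u/∂x² - 42.55∂²u/∂x∂y - 46.22∂²u/∂y² + 76.5202∂u/∂x + 78.7∂u/∂y = 0. A = -6, B = -42.55, C = -46.22. Discriminant B² - 4AC = 701.2225. Since 701.2225 > 0, hyperbolic.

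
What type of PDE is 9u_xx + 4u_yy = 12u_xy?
Rewriting in standard form: 9u_xx - 12u_xy + 4u_yy = 0. With A = 9, B = -12, C = 4, the discriminant is 0. This is a parabolic PDE.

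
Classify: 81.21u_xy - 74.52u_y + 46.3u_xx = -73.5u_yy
Rewriting in standard form: 46.3u_xx + 81.21u_xy + 73.5u_yy - 74.52u_y = 0. Elliptic (discriminant = -7017.1359).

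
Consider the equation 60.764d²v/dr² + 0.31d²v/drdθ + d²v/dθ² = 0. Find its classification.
Elliptic. (A = 60.764, B = 0.31, C = 1 gives B² - 4AC = -242.9599.)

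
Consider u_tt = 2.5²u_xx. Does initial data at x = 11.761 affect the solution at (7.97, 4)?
Yes. The domain of dependence is [-2.03, 17.97], and 11.761 ∈ [-2.03, 17.97].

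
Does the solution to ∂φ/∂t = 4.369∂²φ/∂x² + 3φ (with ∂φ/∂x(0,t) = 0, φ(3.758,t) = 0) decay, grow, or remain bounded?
φ grows unboundedly. Reaction dominates diffusion (r=3 > κπ²/(4L²)≈0.76); solution grows exponentially.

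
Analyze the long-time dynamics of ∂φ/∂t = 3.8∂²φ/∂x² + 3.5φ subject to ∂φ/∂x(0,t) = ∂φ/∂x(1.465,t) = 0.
Long-time behavior: φ grows unboundedly. With Neumann BCs the constant mode has diffusion eigenvalue 0, so any r > 0 makes it grow like e^(3.5t); solution grows exponentially.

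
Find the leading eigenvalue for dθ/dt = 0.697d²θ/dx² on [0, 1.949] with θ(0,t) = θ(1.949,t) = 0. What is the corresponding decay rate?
Eigenvalues: λₙ = 0.697n²π²/1.949².
First three modes:
  n=1: λ₁ = 0.697π²/1.949² ≈ 1.811
  n=2: λ₂ = 2.788π²/1.949² ≈ 7.244 (4× faster decay)
  n=3: λ₃ = 6.273π²/1.949² ≈ 16.299 (9× faster decay)
As t → ∞, higher modes decay exponentially faster. The n=1 mode dominates: θ ~ c₁ sin(πx/1.949) e^{-λ₁t}.
Decay rate: λ₁ = 0.697π²/1.949² ≈ 1.811.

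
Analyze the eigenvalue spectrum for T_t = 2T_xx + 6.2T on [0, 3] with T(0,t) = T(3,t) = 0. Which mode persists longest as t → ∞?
Eigenvalues: λₙ = 2n²π²/3² - 6.2.
First three modes:
  n=1: λ₁ = 2π²/3² - 6.2 ≈ -4.007
  n=2: λ₂ = 8π²/3² - 6.2 ≈ 2.573
  n=3: λ₃ = 18π²/3² - 6.2 ≈ 13.539
Since 2π²/3² ≈ 2.193 < 6.2, λ₁ < 0.
The n=1 mode grows fastest (−λₙ is largest for n=1) → dominates.
Asymptotic: T ~ c₁ sin(πx/3) e^{4.007t} (exponential growth at rate −λ₁ ≈ 4.007).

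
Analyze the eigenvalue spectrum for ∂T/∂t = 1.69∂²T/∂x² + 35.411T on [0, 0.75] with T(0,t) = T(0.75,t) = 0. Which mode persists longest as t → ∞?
Eigenvalues: λₙ = 1.69n²π²/0.75² - 35.411.
First three modes:
  n=1: λ₁ = 1.69π²/0.75² - 35.411 ≈ -5.758
  n=2: λ₂ = 6.76π²/0.75² - 35.411 ≈ 83.2
  n=3: λ₃ = 15.21π²/0.75² - 35.411 ≈ 231.463
Since 1.69π²/0.75² ≈ 29.653 < 35.411, λ₁ < 0.
The n=1 mode grows fastest (−λₙ is largest for n=1) → dominates.
Asymptotic: T ~ c₁ sin(πx/0.75) e^{5.758t} (exponential growth at rate −λ₁ ≈ 5.758).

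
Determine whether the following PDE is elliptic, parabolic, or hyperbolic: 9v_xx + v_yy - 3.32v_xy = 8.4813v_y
Rewriting in standard form: 9v_xx - 3.32v_xy + v_yy - 8.4813v_y = 0. Coefficients: A = 9, B = -3.32, C = 1. B² - 4AC = -24.9776, which is negative, so the equation is elliptic.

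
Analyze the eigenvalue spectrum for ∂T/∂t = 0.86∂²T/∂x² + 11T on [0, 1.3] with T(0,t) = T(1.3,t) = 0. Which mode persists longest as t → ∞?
Eigenvalues: λₙ = 0.86n²π²/1.3² - 11.
First three modes:
  n=1: λ₁ = 0.86π²/1.3² - 11 ≈ -5.978
  n=2: λ₂ = 3.44π²/1.3² - 11 ≈ 9.09
  n=3: λ₃ = 7.74π²/1.3² - 11 ≈ 34.202
Since 0.86π²/1.3² ≈ 5.022 < 11, λ₁ < 0.
The n=1 mode grows fastest (−λₙ is largest for n=1) → dominates.
Asymptotic: T ~ c₁ sin(πx/1.3) e^{5.978t} (exponential growth at rate −λ₁ ≈ 5.978).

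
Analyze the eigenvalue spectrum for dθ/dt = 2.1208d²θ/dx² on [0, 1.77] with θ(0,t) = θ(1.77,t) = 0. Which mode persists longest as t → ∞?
Eigenvalues: λₙ = 2.1208n²π²/1.77².
First three modes:
  n=1: λ₁ = 2.1208π²/1.77² ≈ 6.681
  n=2: λ₂ = 8.4832π²/1.77² ≈ 26.725 (4× faster decay)
  n=3: λ₃ = 19.0872π²/1.77² ≈ 60.131 (9× faster decay)
As t → ∞, higher modes decay exponentially faster. The n=1 mode dominates: θ ~ c₁ sin(πx/1.77) e^{-λ₁t}.
Decay rate: λ₁ = 2.1208π²/1.77² ≈ 6.681.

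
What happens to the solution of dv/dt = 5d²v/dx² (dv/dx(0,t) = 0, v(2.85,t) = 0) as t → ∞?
v → 0. Heat escapes through the Dirichlet boundary.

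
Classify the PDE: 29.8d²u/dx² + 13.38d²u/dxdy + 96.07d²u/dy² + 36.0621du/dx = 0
A = 29.8, B = 13.38, C = 96.07. Discriminant B² - 4AC = -11272.5196. Since -11272.5196 < 0, elliptic.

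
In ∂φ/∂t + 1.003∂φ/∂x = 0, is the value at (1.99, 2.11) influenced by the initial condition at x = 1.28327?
No. Only data at x = -0.12633 affects (1.99, 2.11). Advection has one-way propagation along characteristics.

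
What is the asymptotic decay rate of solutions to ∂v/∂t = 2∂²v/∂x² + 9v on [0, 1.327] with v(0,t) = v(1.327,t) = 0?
Eigenvalues: λₙ = 2n²π²/1.327² - 9.
First three modes:
  n=1: λ₁ = 2π²/1.327² - 9 ≈ 2.21
  n=2: λ₂ = 8π²/1.327² - 9 ≈ 35.838
  n=3: λ₃ = 18π²/1.327² - 9 ≈ 91.886
Since 2π²/1.327² ≈ 11.21 > 9, all λₙ > 0.
The n=1 mode decays slowest → dominates as t → ∞.
Asymptotic: v ~ c₁ sin(πx/1.327) e^{-λ₁t} with decay rate λ₁ ≈ 2.21.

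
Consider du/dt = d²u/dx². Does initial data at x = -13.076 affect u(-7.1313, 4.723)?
Yes, for any finite x. The heat equation has infinite propagation speed, so all initial data affects all points at any t > 0.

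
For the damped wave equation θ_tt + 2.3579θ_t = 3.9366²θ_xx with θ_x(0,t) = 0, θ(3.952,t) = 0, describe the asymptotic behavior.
θ → 0. Damping (γ=2.3579) dissipates energy; oscillations decay exponentially.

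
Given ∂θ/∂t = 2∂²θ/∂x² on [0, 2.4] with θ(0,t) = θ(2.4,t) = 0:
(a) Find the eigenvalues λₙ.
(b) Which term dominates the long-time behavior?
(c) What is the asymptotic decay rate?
Eigenvalues: λₙ = 2n²π²/2.4².
First three modes:
  n=1: λ₁ = 2π²/2.4² ≈ 3.427
  n=2: λ₂ = 8π²/2.4² ≈ 13.708 (4× faster decay)
  n=3: λ₃ = 18π²/2.4² ≈ 30.843 (9× faster decay)
As t → ∞, higher modes decay exponentially faster. The n=1 mode dominates: θ ~ c₁ sin(πx/2.4) e^{-λ₁t}.
Decay rate: λ₁ = 2π²/2.4² ≈ 3.427.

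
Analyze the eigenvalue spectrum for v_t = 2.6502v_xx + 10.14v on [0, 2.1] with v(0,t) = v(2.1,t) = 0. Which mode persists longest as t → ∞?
Eigenvalues: λₙ = 2.6502n²π²/2.1² - 10.14.
First three modes:
  n=1: λ₁ = 2.6502π²/2.1² - 10.14 ≈ -4.209
  n=2: λ₂ = 10.6008π²/2.1² - 10.14 ≈ 13.585
  n=3: λ₃ = 23.8518π²/2.1² - 10.14 ≈ 43.24
Since 2.6502π²/2.1² ≈ 5.931 < 10.14, λ₁ < 0.
The n=1 mode grows fastest (−λₙ is largest for n=1) → dominates.
Asymptotic: v ~ c₁ sin(πx/2.1) e^{4.209t} (exponential growth at rate −λ₁ ≈ 4.209).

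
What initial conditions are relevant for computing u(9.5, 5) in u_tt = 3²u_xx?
Domain of dependence: [-5.5, 24.5]. Signals travel at speed 3, so data within |x - 9.5| ≤ 3·5 = 15 can reach the point.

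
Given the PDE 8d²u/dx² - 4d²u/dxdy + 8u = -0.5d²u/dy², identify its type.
Rewriting in standard form: 8d²u/dx² - 4d²u/dxdy + 0.5d²u/dy² + 8u = 0. The second-order coefficients are A = 8, B = -4, C = 0.5. Since B² - 4AC = 0 = 0, this is a parabolic PDE.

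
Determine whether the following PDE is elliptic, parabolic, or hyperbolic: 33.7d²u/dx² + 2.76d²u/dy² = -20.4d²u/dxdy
Rewriting in standard form: 33.7d²u/dx² + 20.4d²u/dxdy + 2.76d²u/dy² = 0. Coefficients: A = 33.7, B = 20.4, C = 2.76. B² - 4AC = 44.112, which is positive, so the equation is hyperbolic.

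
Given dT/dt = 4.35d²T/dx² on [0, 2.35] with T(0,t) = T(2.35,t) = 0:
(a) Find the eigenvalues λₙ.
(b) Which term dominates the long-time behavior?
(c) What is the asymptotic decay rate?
Eigenvalues: λₙ = 4.35n²π²/2.35².
First three modes:
  n=1: λ₁ = 4.35π²/2.35² ≈ 7.774
  n=2: λ₂ = 17.4π²/2.35² ≈ 31.097 (4× faster decay)
  n=3: λ₃ = 39.15π²/2.35² ≈ 69.967 (9× faster decay)
As t → ∞, higher modes decay exponentially faster. The n=1 mode dominates: T ~ c₁ sin(πx/2.35) e^{-λ₁t}.
Decay rate: λ₁ = 4.35π²/2.35² ≈ 7.774.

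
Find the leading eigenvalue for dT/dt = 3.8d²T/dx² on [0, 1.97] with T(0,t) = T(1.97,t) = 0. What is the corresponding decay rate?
Eigenvalues: λₙ = 3.8n²π²/1.97².
First three modes:
  n=1: λ₁ = 3.8π²/1.97² ≈ 9.664
  n=2: λ₂ = 15.2π²/1.97² ≈ 38.655 (4× faster decay)
  n=3: λ₃ = 34.2π²/1.97² ≈ 86.975 (9× faster decay)
As t → ∞, higher modes decay exponentially faster. The n=1 mode dominates: T ~ c₁ sin(πx/1.97) e^{-λ₁t}.
Decay rate: λ₁ = 3.8π²/1.97² ≈ 9.664.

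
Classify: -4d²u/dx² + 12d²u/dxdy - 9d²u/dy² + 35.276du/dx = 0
Parabolic (discriminant = 0).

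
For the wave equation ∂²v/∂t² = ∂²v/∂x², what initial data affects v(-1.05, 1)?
Domain of dependence: [-2.05, -0.05]. Signals travel at speed 1, so data within |x - -1.05| ≤ 1·1 = 1 can reach the point.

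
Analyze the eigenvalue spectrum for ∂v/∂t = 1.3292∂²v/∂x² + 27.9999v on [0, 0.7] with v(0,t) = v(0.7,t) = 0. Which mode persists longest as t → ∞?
Eigenvalues: λₙ = 1.3292n²π²/0.7² - 27.9999.
First three modes:
  n=1: λ₁ = 1.3292π²/0.7² - 27.9999 ≈ -1.227
  n=2: λ₂ = 5.3168π²/0.7² - 27.9999 ≈ 79.091
  n=3: λ₃ = 11.9628π²/0.7² - 27.9999 ≈ 212.955
Since 1.3292π²/0.7² ≈ 26.773 < 27.9999, λ₁ < 0.
The n=1 mode grows fastest (−λₙ is largest for n=1) → dominates.
Asymptotic: v ~ c₁ sin(πx/0.7) e^{1.227t} (exponential growth at rate −λ₁ ≈ 1.227).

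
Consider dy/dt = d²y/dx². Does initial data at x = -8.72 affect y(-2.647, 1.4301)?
Yes, for any finite x. The heat equation has infinite propagation speed, so all initial data affects all points at any t > 0.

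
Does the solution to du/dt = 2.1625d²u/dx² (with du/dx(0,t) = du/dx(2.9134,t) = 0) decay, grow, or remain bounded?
u → constant (steady state). Heat is conserved (no flux at boundaries); solution approaches the spatial average.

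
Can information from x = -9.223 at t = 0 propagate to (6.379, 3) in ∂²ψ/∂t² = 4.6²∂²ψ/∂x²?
No. The domain of dependence is [-7.421, 20.179], and -9.223 is outside this interval.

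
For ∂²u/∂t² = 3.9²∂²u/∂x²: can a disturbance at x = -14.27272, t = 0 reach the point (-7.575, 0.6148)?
No. The domain of dependence is [-9.97272, -5.17728], and -14.27272 is outside this interval.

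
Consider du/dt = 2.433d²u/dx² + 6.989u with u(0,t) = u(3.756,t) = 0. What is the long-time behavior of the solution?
As t → ∞, u grows unboundedly. Reaction dominates diffusion (r=6.989 > κπ²/L²≈1.7); solution grows exponentially.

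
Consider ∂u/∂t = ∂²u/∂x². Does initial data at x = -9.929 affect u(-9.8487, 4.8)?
Yes, for any finite x. The heat equation has infinite propagation speed, so all initial data affects all points at any t > 0.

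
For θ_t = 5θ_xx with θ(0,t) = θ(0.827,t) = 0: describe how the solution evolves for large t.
θ → 0. Heat diffuses out through both boundaries.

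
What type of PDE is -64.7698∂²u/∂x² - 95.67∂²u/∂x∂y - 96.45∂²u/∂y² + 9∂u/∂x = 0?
With A = -64.7698, B = -95.67, C = -96.45, the discriminant is -15835.43994. This is an elliptic PDE.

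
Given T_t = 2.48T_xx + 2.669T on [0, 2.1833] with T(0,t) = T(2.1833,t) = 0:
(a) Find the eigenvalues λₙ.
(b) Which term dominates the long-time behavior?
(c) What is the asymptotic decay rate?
Eigenvalues: λₙ = 2.48n²π²/2.1833² - 2.669.
First three modes:
  n=1: λ₁ = 2.48π²/2.1833² - 2.669 ≈ 2.466
  n=2: λ₂ = 9.92π²/2.1833² - 2.669 ≈ 17.87
  n=3: λ₃ = 22.32π²/2.1833² - 2.669 ≈ 43.544
Since 2.48π²/2.1833² ≈ 5.135 > 2.669, all λₙ > 0.
The n=1 mode decays slowest → dominates as t → ∞.
Asymptotic: T ~ c₁ sin(πx/2.1833) e^{-λ₁t} with decay rate λ₁ ≈ 2.466.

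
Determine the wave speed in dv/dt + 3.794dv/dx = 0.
Speed = 3.794. Information travels along x - 3.794t = const (rightward).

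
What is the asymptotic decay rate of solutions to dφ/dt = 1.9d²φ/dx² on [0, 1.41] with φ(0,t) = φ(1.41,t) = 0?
Eigenvalues: λₙ = 1.9n²π²/1.41².
First three modes:
  n=1: λ₁ = 1.9π²/1.41² ≈ 9.432
  n=2: λ₂ = 7.6π²/1.41² ≈ 37.729 (4× faster decay)
  n=3: λ₃ = 17.1π²/1.41² ≈ 84.89 (9× faster decay)
As t → ∞, higher modes decay exponentially faster. The n=1 mode dominates: φ ~ c₁ sin(πx/1.41) e^{-λ₁t}.
Decay rate: λ₁ = 1.9π²/1.41² ≈ 9.432.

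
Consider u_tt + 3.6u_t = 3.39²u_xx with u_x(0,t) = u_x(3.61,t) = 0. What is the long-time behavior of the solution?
As t → ∞, u → constant (steady state). Damping (γ=3.6) dissipates the nonconstant modes; with Neumann BCs the spatial average obeys M''+γM'=0 and tends to a finite limit.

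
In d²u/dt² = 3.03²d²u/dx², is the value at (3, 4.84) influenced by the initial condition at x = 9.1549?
Yes. The domain of dependence is [-11.6652, 17.6652], and 9.1549 ∈ [-11.6652, 17.6652].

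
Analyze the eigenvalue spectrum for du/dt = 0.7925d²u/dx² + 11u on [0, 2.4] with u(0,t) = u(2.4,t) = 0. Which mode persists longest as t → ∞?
Eigenvalues: λₙ = 0.7925n²π²/2.4² - 11.
First three modes:
  n=1: λ₁ = 0.7925π²/2.4² - 11 ≈ -9.642
  n=2: λ₂ = 3.17π²/2.4² - 11 ≈ -5.568
  n=3: λ₃ = 7.1325π²/2.4² - 11 ≈ 1.221
Since 0.7925π²/2.4² ≈ 1.358 < 11, λ₁ < 0.
The n=1 mode grows fastest (−λₙ is largest for n=1) → dominates.
Asymptotic: u ~ c₁ sin(πx/2.4) e^{9.642t} (exponential growth at rate −λ₁ ≈ 9.642).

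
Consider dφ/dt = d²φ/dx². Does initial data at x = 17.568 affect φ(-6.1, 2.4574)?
Yes, for any finite x. The heat equation has infinite propagation speed, so all initial data affects all points at any t > 0.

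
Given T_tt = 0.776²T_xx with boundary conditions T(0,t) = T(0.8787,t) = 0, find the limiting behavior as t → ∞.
T oscillates (no decay). Energy is conserved; the solution oscillates indefinitely as standing waves.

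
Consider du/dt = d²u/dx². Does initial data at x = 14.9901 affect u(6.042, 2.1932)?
Yes, for any finite x. The heat equation has infinite propagation speed, so all initial data affects all points at any t > 0.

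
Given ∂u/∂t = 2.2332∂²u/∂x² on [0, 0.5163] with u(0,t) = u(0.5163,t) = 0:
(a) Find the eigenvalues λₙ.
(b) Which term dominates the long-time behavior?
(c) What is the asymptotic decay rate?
Eigenvalues: λₙ = 2.2332n²π²/0.5163².
First three modes:
  n=1: λ₁ = 2.2332π²/0.5163² ≈ 82.684
  n=2: λ₂ = 8.9328π²/0.5163² ≈ 330.737 (4× faster decay)
  n=3: λ₃ = 20.0988π²/0.5163² ≈ 744.159 (9× faster decay)
As t → ∞, higher modes decay exponentially faster. The n=1 mode dominates: u ~ c₁ sin(πx/0.5163) e^{-λ₁t}.
Decay rate: λ₁ = 2.2332π²/0.5163² ≈ 82.684.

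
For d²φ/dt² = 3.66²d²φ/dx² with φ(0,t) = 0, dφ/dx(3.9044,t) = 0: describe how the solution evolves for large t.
φ oscillates (no decay). Energy is conserved; the solution oscillates indefinitely as standing waves.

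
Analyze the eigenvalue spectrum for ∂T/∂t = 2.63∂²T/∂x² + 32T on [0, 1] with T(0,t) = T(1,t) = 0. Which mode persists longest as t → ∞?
Eigenvalues: λₙ = 2.63n²π²/1² - 32.
First three modes:
  n=1: λ₁ = 2.63π² - 32 ≈ -6.043
  n=2: λ₂ = 10.52π² - 32 ≈ 71.828
  n=3: λ₃ = 23.67π² - 32 ≈ 201.614
Since 2.63π² ≈ 25.957 < 32, λ₁ < 0.
The n=1 mode grows fastest (−λₙ is largest for n=1) → dominates.
Asymptotic: T ~ c₁ sin(πx/1) e^{6.043t} (exponential growth at rate −λ₁ ≈ 6.043).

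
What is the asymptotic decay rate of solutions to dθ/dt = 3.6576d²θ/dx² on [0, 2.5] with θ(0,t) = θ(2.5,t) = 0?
Eigenvalues: λₙ = 3.6576n²π²/2.5².
First three modes:
  n=1: λ₁ = 3.6576π²/2.5² ≈ 5.776
  n=2: λ₂ = 14.6304π²/2.5² ≈ 23.103 (4× faster decay)
  n=3: λ₃ = 32.9184π²/2.5² ≈ 51.983 (9× faster decay)
As t → ∞, higher modes decay exponentially faster. The n=1 mode dominates: θ ~ c₁ sin(πx/2.5) e^{-λ₁t}.
Decay rate: λ₁ = 3.6576π²/2.5² ≈ 5.776.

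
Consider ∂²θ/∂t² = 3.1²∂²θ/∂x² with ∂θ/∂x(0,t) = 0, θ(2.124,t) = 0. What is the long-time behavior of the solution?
As t → ∞, θ oscillates (no decay). Energy is conserved; the solution oscillates indefinitely as standing waves.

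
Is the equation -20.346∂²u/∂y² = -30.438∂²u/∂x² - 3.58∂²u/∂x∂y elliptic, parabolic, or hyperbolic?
Rewriting in standard form: 30.438∂²u/∂x² + 3.58∂²u/∂x∂y - 20.346∂²u/∂y² = 0. Computing B² - 4AC with A = 30.438, B = 3.58, C = -20.346: discriminant = 2489.982592 (positive). Answer: hyperbolic.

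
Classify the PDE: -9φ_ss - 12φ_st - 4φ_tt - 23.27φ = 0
A = -9, B = -12, C = -4. Discriminant B² - 4AC = 0. Since 0 = 0, parabolic.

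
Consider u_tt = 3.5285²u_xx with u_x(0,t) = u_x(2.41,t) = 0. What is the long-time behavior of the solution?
As t → ∞, u oscillates about a mean that drifts linearly in t (generically unbounded; no decay). There is no damping, so the nonconstant modes persist as standing waves (energy conserved, no decay). But with Neumann conditions at both ends the constant mode has eigenvalue 0: the spatial mean M(t) of u satisfies M'' = 0, so M(t) = M(0) + M'(0)·t. Unless the initial velocity has zero mean (∫u_t(x,0)dx = 0), the solution grows linearly in t (unbounded, though not exponentially); if it does have zero mean, the solution stays bounded and simply oscillates.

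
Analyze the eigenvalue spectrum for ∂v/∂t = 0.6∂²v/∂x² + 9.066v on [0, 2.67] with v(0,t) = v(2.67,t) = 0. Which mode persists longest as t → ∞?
Eigenvalues: λₙ = 0.6n²π²/2.67² - 9.066.
First three modes:
  n=1: λ₁ = 0.6π²/2.67² - 9.066 ≈ -8.235
  n=2: λ₂ = 2.4π²/2.67² - 9.066 ≈ -5.743
  n=3: λ₃ = 5.4π²/2.67² - 9.066 ≈ -1.59
Since 0.6π²/2.67² ≈ 0.831 < 9.066, λ₁ < 0.
The n=1 mode grows fastest (−λₙ is largest for n=1) → dominates.
Asymptotic: v ~ c₁ sin(πx/2.67) e^{8.235t} (exponential growth at rate −λ₁ ≈ 8.235).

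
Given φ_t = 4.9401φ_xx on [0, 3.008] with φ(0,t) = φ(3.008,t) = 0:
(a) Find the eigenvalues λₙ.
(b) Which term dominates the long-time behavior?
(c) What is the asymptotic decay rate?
Eigenvalues: λₙ = 4.9401n²π²/3.008².
First three modes:
  n=1: λ₁ = 4.9401π²/3.008² ≈ 5.389
  n=2: λ₂ = 19.7604π²/3.008² ≈ 21.555 (4× faster decay)
  n=3: λ₃ = 44.4609π²/3.008² ≈ 48.498 (9× faster decay)
As t → ∞, higher modes decay exponentially faster. The n=1 mode dominates: φ ~ c₁ sin(πx/3.008) e^{-λ₁t}.
Decay rate: λ₁ = 4.9401π²/3.008² ≈ 5.389.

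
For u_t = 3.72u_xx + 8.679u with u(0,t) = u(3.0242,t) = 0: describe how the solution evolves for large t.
u grows unboundedly. Reaction dominates diffusion (r=8.679 > κπ²/L²≈4.01); solution grows exponentially.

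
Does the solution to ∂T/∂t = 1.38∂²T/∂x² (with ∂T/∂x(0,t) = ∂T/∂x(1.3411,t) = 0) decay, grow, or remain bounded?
T → constant (steady state). Heat is conserved (no flux at boundaries); solution approaches the spatial average.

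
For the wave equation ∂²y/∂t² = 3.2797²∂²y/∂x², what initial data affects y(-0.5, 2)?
Domain of dependence: [-7.0594, 6.0594]. Signals travel at speed 3.2797, so data within |x - -0.5| ≤ 3.2797·2 = 6.5594 can reach the point.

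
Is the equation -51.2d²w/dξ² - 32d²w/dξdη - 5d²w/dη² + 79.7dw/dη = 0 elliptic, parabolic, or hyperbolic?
Computing B² - 4AC with A = -51.2, B = -32, C = -5: discriminant = 0 (zero). Answer: parabolic.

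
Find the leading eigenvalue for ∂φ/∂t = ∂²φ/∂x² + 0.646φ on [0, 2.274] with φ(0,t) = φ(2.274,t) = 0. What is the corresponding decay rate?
Eigenvalues: λₙ = n²π²/2.274² - 0.646.
First three modes:
  n=1: λ₁ = π²/2.274² - 0.646 ≈ 1.263
  n=2: λ₂ = 4π²/2.274² - 0.646 ≈ 6.988
  n=3: λ₃ = 9π²/2.274² - 0.646 ≈ 16.532
Since π²/2.274² ≈ 1.909 > 0.646, all λₙ > 0.
The n=1 mode decays slowest → dominates as t → ∞.
Asymptotic: φ ~ c₁ sin(πx/2.274) e^{-λ₁t} with decay rate λ₁ ≈ 1.263.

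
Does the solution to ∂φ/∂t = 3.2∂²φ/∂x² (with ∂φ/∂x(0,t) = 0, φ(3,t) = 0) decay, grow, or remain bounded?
φ → 0. Heat escapes through the Dirichlet boundary.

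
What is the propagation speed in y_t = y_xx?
Infinite. The heat equation is parabolic, not hyperbolic, so disturbances propagate instantly.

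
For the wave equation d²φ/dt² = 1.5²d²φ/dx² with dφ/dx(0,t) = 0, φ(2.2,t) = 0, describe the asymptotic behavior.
φ oscillates (no decay). Energy is conserved; the solution oscillates indefinitely as standing waves.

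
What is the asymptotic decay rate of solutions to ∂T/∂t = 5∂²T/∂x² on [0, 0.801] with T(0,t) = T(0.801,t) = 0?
Eigenvalues: λₙ = 5n²π²/0.801².
First three modes:
  n=1: λ₁ = 5π²/0.801² ≈ 76.914
  n=2: λ₂ = 20π²/0.801² ≈ 307.656 (4× faster decay)
  n=3: λ₃ = 45π²/0.801² ≈ 692.225 (9× faster decay)
As t → ∞, higher modes decay exponentially faster. The n=1 mode dominates: T ~ c₁ sin(πx/0.801) e^{-λ₁t}.
Decay rate: λ₁ = 5π²/0.801² ≈ 76.914.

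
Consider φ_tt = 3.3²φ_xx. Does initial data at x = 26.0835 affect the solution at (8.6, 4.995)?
No. The domain of dependence is [-7.8835, 25.0835], and 26.0835 is outside this interval.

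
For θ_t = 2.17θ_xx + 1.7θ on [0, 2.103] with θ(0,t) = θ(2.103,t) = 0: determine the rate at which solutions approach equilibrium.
Eigenvalues: λₙ = 2.17n²π²/2.103² - 1.7.
First three modes:
  n=1: λ₁ = 2.17π²/2.103² - 1.7 ≈ 3.143
  n=2: λ₂ = 8.68π²/2.103² - 1.7 ≈ 17.671
  n=3: λ₃ = 19.53π²/2.103² - 1.7 ≈ 41.884
Since 2.17π²/2.103² ≈ 4.843 > 1.7, all λₙ > 0.
The n=1 mode decays slowest → dominates as t → ∞.
Asymptotic: θ ~ c₁ sin(πx/2.103) e^{-λ₁t} with decay rate λ₁ ≈ 3.143.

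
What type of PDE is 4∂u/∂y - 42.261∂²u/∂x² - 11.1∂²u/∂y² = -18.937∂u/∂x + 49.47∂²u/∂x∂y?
Rewriting in standard form: -42.261∂²u/∂x² - 49.47∂²u/∂x∂y - 11.1∂²u/∂y² + 18.937∂u/∂x + 4∂u/∂y = 0. With A = -42.261, B = -49.47, C = -11.1, the discriminant is 570.8925. This is a hyperbolic PDE.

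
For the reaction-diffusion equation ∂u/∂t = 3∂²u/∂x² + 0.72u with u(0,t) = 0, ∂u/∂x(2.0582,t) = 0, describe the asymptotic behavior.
u → 0. Diffusion dominates reaction (r=0.72 < κπ²/(4L²)≈1.75); solution decays.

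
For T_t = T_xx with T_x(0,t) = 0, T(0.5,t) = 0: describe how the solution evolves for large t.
T → 0. Heat escapes through the Dirichlet boundary.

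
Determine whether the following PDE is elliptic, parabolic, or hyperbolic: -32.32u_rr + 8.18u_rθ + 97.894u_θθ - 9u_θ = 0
Coefficients: A = -32.32, B = 8.18, C = 97.894. B² - 4AC = 12722.64872, which is positive, so the equation is hyperbolic.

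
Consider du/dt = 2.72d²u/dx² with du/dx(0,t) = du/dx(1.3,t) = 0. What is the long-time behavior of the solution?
As t → ∞, u → constant (steady state). Heat is conserved (no flux at boundaries); solution approaches the spatial average.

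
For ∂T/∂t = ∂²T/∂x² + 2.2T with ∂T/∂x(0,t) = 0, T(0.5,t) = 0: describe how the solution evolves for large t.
T → 0. Diffusion dominates reaction (r=2.2 < κπ²/(4L²)≈9.87); solution decays.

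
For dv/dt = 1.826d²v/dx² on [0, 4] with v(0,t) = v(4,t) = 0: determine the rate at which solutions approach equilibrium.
Eigenvalues: λₙ = 1.826n²π²/4².
First three modes:
  n=1: λ₁ = 1.826π²/4² ≈ 1.126
  n=2: λ₂ = 7.304π²/4² ≈ 4.505 (4× faster decay)
  n=3: λ₃ = 16.434π²/4² ≈ 10.137 (9× faster decay)
As t → ∞, higher modes decay exponentially faster. The n=1 mode dominates: v ~ c₁ sin(πx/4) e^{-λ₁t}.
Decay rate: λ₁ = 1.826π²/4² ≈ 1.126.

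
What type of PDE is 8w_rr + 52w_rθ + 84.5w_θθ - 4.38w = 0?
With A = 8, B = 52, C = 84.5, the discriminant is 0. This is a parabolic PDE.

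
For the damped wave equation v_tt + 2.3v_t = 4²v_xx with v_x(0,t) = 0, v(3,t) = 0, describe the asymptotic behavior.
v → 0. Damping (γ=2.3) dissipates energy; oscillations decay exponentially.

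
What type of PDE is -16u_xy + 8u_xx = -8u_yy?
Rewriting in standard form: 8u_xx - 16u_xy + 8u_yy = 0. With A = 8, B = -16, C = 8, the discriminant is 0. This is a parabolic PDE.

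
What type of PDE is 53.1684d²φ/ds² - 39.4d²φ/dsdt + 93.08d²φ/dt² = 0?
With A = 53.1684, B = -39.4, C = 93.08, the discriminant is -18243.298688. This is an elliptic PDE.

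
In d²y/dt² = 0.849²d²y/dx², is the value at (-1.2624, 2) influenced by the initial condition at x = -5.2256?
No. The domain of dependence is [-2.9604, 0.4356], and -5.2256 is outside this interval.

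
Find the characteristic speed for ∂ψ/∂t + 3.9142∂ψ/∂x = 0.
Speed = 3.9142. Information travels along x - 3.9142t = const (rightward).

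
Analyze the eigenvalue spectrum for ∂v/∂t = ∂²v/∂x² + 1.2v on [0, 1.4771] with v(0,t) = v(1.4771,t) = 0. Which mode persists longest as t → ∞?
Eigenvalues: λₙ = n²π²/1.4771² - 1.2.
First three modes:
  n=1: λ₁ = π²/1.4771² - 1.2 ≈ 3.324
  n=2: λ₂ = 4π²/1.4771² - 1.2 ≈ 16.894
  n=3: λ₃ = 9π²/1.4771² - 1.2 ≈ 39.512
Since π²/1.4771² ≈ 4.524 > 1.2, all λₙ > 0.
The n=1 mode decays slowest → dominates as t → ∞.
Asymptotic: v ~ c₁ sin(πx/1.4771) e^{-λ₁t} with decay rate λ₁ ≈ 3.324.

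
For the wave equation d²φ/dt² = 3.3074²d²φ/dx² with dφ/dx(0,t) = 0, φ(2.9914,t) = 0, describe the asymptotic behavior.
φ oscillates (no decay). Energy is conserved; the solution oscillates indefinitely as standing waves.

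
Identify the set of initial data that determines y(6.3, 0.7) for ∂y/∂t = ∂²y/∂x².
The entire real line. The heat equation has infinite propagation speed: any initial disturbance instantly affects all points (though exponentially small far away).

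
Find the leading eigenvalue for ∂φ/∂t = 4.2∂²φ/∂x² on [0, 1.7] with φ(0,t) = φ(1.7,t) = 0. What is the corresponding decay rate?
Eigenvalues: λₙ = 4.2n²π²/1.7².
First three modes:
  n=1: λ₁ = 4.2π²/1.7² ≈ 14.343
  n=2: λ₂ = 16.8π²/1.7² ≈ 57.373 (4× faster decay)
  n=3: λ₃ = 37.8π²/1.7² ≈ 129.09 (9× faster decay)
As t → ∞, higher modes decay exponentially faster. The n=1 mode dominates: φ ~ c₁ sin(πx/1.7) e^{-λ₁t}.
Decay rate: λ₁ = 4.2π²/1.7² ≈ 14.343.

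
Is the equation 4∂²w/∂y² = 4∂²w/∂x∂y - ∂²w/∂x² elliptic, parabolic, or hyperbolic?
Rewriting in standard form: ∂²w/∂x² - 4∂²w/∂x∂y + 4∂²w/∂y² = 0. Computing B² - 4AC with A = 1, B = -4, C = 4: discriminant = 0 (zero). Answer: parabolic.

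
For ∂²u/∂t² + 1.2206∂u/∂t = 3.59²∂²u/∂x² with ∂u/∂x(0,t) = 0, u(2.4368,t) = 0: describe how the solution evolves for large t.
u → 0. Damping (γ=1.2206) dissipates energy; oscillations decay exponentially.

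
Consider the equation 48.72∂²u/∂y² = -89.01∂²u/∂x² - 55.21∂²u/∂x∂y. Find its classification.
Rewriting in standard form: 89.01∂²u/∂x² + 55.21∂²u/∂x∂y + 48.72∂²u/∂y² = 0. Elliptic. (A = 89.01, B = 55.21, C = 48.72 gives B² - 4AC = -14298.1247.)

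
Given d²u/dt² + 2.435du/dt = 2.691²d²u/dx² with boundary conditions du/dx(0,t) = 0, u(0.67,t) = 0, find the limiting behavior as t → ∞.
u → 0. Damping (γ=2.435) dissipates energy; oscillations decay exponentially.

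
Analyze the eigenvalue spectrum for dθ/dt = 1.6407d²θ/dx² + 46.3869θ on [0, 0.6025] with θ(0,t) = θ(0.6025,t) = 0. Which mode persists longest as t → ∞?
Eigenvalues: λₙ = 1.6407n²π²/0.6025² - 46.3869.
First three modes:
  n=1: λ₁ = 1.6407π²/0.6025² - 46.3869 ≈ -1.779
  n=2: λ₂ = 6.5628π²/0.6025² - 46.3869 ≈ 132.046
  n=3: λ₃ = 14.7663π²/0.6025² - 46.3869 ≈ 355.087
Since 1.6407π²/0.6025² ≈ 44.608 < 46.3869, λ₁ < 0.
The n=1 mode grows fastest (−λₙ is largest for n=1) → dominates.
Asymptotic: θ ~ c₁ sin(πx/0.6025) e^{1.779t} (exponential growth at rate −λ₁ ≈ 1.779).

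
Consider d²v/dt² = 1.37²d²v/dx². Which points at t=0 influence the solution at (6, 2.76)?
Domain of dependence: [2.2188, 9.7812]. Signals travel at speed 1.37, so data within |x - 6| ≤ 1.37·2.76 = 3.7812 can reach the point.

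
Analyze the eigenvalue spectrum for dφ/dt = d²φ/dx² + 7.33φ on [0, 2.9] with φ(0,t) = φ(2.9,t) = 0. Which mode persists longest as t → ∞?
Eigenvalues: λₙ = n²π²/2.9² - 7.33.
First three modes:
  n=1: λ₁ = π²/2.9² - 7.33 ≈ -6.156
  n=2: λ₂ = 4π²/2.9² - 7.33 ≈ -2.636
  n=3: λ₃ = 9π²/2.9² - 7.33 ≈ 3.232
Since π²/2.9² ≈ 1.174 < 7.33, λ₁ < 0.
The n=1 mode grows fastest (−λₙ is largest for n=1) → dominates.
Asymptotic: φ ~ c₁ sin(πx/2.9) e^{6.156t} (exponential growth at rate −λ₁ ≈ 6.156).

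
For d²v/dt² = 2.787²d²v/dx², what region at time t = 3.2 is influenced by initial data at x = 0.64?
Domain of influence: [-8.2784, 9.5584]. Data at x = 0.64 spreads outward at speed 2.787.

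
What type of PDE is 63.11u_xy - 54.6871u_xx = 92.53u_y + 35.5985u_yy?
Rewriting in standard form: -54.6871u_xx + 63.11u_xy - 35.5985u_yy - 92.53u_y = 0. With A = -54.6871, B = 63.11, C = -35.5985, the discriminant is -3804.2428174. This is an elliptic PDE.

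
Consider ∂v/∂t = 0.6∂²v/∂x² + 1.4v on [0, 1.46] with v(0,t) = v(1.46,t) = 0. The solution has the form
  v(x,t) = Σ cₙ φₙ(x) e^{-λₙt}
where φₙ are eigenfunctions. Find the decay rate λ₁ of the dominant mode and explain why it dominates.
Eigenvalues: λₙ = 0.6n²π²/1.46² - 1.4.
First three modes:
  n=1: λ₁ = 0.6π²/1.46² - 1.4 ≈ 1.378
  n=2: λ₂ = 2.4π²/1.46² - 1.4 ≈ 9.712
  n=3: λ₃ = 5.4π²/1.46² - 1.4 ≈ 23.603
Since 0.6π²/1.46² ≈ 2.778 > 1.4, all λₙ > 0.
The n=1 mode decays slowest → dominates as t → ∞.
Asymptotic: v ~ c₁ sin(πx/1.46) e^{-λ₁t} with decay rate λ₁ ≈ 1.378.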